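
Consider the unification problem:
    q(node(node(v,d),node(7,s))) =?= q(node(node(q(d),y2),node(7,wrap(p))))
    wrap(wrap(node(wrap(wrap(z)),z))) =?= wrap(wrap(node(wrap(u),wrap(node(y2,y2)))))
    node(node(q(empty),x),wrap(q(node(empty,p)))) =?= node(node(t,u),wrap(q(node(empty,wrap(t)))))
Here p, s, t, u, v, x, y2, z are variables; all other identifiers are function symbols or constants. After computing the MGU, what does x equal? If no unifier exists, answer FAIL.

wrap(wrap(node(d,d)))

Decompose q/1: node(node(v,d),node(7,s)) =?= node(node(q(d),y2),node(7,wrap(p))).
Decompose node/2: node(v,d) =?= node(q(d),y2),  node(7,s) =?= node(7,wrap(p)).
Decompose node/2: v =?= q(d),  d =?= y2.
Bind v := q(d); no other remaining equation mentions v.
Bind y2 := d; substituting into the one remaining equation that mentions y2 gives: wrap(wrap(node(wrap(wrap(z)),z))) =?= wrap(wrap(node(wrap(u),wrap(node(d,d))))).
Decompose node/2: 7 =?= 7,  s =?= wrap(p).
Delete trivial equation 7 =?= 7.
Bind s := wrap(p); no other remaining equation mentions s.
Decompose wrap/1: wrap(node(wrap(wrap(z)),z)) =?= wrap(node(wrap(u),wrap(node(d,d)))).
Decompose wrap/1: node(wrap(wrap(z)),z) =?= node(wrap(u),wrap(node(d,d))).
Decompose node/2: wrap(wrap(z)) =?= wrap(u),  z =?= wrap(node(d,d)).
Decompose wrap/1: wrap(z) =?= u.
Bind u := wrap(z); substituting into the one remaining equation that mentions u gives: node(node(q(empty),x),wrap(q(node(empty,p)))) =?= node(node(t,wrap(z)),wrap(q(node(empty,wrap(t))))).
Bind z := wrap(node(d,d)); substituting into the remaining equation gives: node(node(q(empty),x),wrap(q(node(empty,p)))) =?= node(node(t,wrap(wrap(node(d,d)))),wrap(q(node(empty,wrap(t))))). Substituting into the earlier binding gives u := wrap(wrap(node(d,d))).
Decompose node/2: node(q(empty),x) =?= node(t,wrap(wrap(node(d,d)))),  wrap(q(node(empty,p))) =?= wrap(q(node(empty,wrap(t)))).
Decompose node/2: q(empty) =?= t,  x =?= wrap(wrap(node(d,d))).
Bind t := q(empty); substituting into the one remaining equation that mentions t gives: wrap(q(node(empty,p))) =?= wrap(q(node(empty,wrap(q(empty))))).
Bind x := wrap(wrap(node(d,d))); no other remaining equation mentions x.
Decompose wrap/1: q(node(empty,p)) =?= q(node(empty,wrap(q(empty)))).
Decompose q/1: node(empty,p) =?= node(empty,wrap(q(empty))).
Decompose node/2: empty =?= empty,  p =?= wrap(q(empty)).
Delete trivial equation empty =?= empty.
Bind p := wrap(q(empty)). Substituting into the earlier binding gives s := wrap(wrap(q(empty))).
MGU = { v ↦ q(d), y2 ↦ d, s ↦ wrap(wrap(q(empty))), u ↦ wrap(wrap(node(d,d))), z ↦ wrap(node(d,d)), t ↦ q(empty), x ↦ wrap(wrap(node(d,d))), p ↦ wrap(q(empty)) }, so x ↦ wrap(wrap(node(d,d))).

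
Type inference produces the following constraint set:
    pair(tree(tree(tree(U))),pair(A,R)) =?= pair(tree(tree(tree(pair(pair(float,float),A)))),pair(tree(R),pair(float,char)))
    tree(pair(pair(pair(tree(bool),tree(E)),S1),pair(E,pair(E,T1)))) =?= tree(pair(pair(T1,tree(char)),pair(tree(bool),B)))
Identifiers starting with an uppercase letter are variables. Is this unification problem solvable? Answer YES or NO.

Decompose pair/2: tree(tree(tree(U))) =?= tree(tree(tree(pair(pair(float,float),A)))),  pair(A,R) =?= pair(tree(R),pair(float,char)).
Decompose tree/1: tree(tree(U)) =?= tree(tree(pair(pair(float,float),A))).
Decompose tree/1: tree(U) =?= tree(pair(pair(float,float),A)).
Decompose tree/1: U =?= pair(pair(float,float),A).
Bind U := pair(pair(float,float),A); no other remaining equation mentions U.
Decompose pair/2: A =?= tree(R),  R =?= pair(float,char).
Bind A := tree(R); no other remaining equation mentions A. Substituting into the earlier binding gives U := pair(pair(float,float),tree(R)).
Bind R := pair(float,char); no other remaining equation mentions R. Substituting into the earlier bindings gives U := pair(pair(float,float),tree(pair(float,char))), A := tree(pair(float,char)).
Decompose tree/1: pair(pair(pair(tree(bool),tree(E)),S1),pair(E,pair(E,T1))) =?= pair(pair(T1,tree(char)),pair(tree(bool),B)).
Decompose pair/2: pair(pair(tree(bool),tree(E)),S1) =?= pair(T1,tree(char)),  pair(E,pair(E,T1)) =?= pair(tree(bool),B).
Decompose pair/2: pair(tree(bool),tree(E)) =?= T1,  S1 =?= tree(char).
Bind T1 := pair(tree(bool),tree(E)); substituting into the one remaining equation that mentions T1 gives: pair(E,pair(E,pair(tree(bool),tree(E)))) =?= pair(tree(bool),B).
Bind S1 := tree(char); no other remaining equation mentions S1.
Decompose pair/2: E =?= tree(bool),  pair(E,pair(tree(bool),tree(E))) =?= B.
Bind E := tree(bool); substituting into the remaining equation gives: pair(tree(bool),pair(tree(bool),tree(tree(bool)))) =?= B. Substituting into the earlier binding gives T1 := pair(tree(bool),tree(tree(bool))).
Bind B := pair(tree(bool),pair(tree(bool),tree(tree(bool)))).
No equations remain and no clash or occurs-check failure arose, so a unifier exists.

YES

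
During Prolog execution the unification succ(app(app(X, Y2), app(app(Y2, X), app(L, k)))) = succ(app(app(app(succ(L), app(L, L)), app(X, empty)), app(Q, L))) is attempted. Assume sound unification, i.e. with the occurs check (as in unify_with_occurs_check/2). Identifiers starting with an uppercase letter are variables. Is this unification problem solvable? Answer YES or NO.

Decompose succ/1: app(app(X, Y2), app(app(Y2, X), app(L, k))) = app(app(app(succ(L), app(L, L)), app(X, empty)), app(Q, L)).
Decompose app/2: app(X, Y2) = app(app(succ(L), app(L, L)), app(X, empty)),  app(app(Y2, X), app(L, k)) = app(Q, L).
Decompose app/2: X = app(succ(L), app(L, L)),  Y2 = app(X, empty).
Bind X := app(succ(L), app(L, L)); substituting into the remaining equations gives: Y2 = app(app(succ(L), app(L, L)), empty),  app(app(Y2, app(succ(L), app(L, L))), app(L, k)) = app(Q, L).
Bind Y2 := app(app(succ(L), app(L, L)), empty); substituting into the remaining equation gives: app(app(app(app(succ(L), app(L, L)), empty), app(succ(L), app(L, L))), app(L, k)) = app(Q, L).
Decompose app/2: app(app(app(succ(L), app(L, L)), empty), app(succ(L), app(L, L))) = Q,  app(L, k) = L.
Bind Q := app(app(app(succ(L), app(L, L)), empty), app(succ(L), app(L, L))); no other remaining equation mentions Q.
Occurs check fails: L occurs in app(L, k); the equation L = app(L, k) has no finite solution.

NO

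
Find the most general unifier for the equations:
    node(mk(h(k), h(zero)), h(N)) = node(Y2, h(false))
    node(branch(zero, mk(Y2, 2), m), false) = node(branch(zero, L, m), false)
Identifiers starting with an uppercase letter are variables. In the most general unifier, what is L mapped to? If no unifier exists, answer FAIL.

mk(mk(h(k), h(zero)), 2)

Decompose node/2: mk(h(k), h(zero)) = Y2,  h(N) = h(false).
Bind Y2 := mk(h(k), h(zero)); substituting into the one remaining equation that mentions Y2 gives: node(branch(zero, mk(mk(h(k), h(zero)), 2), m), false) = node(branch(zero, L, m), false).
Decompose h/1: N = false.
Bind N := false; no other remaining equation mentions N.
Decompose node/2: branch(zero, mk(mk(h(k), h(zero)), 2), m) = branch(zero, L, m),  false = false.
Decompose branch/3: zero = zero,  mk(mk(h(k), h(zero)), 2) = L,  m = m.
Delete trivial equation zero = zero.
Bind L := mk(mk(h(k), h(zero)), 2); no other remaining equation mentions L.
Delete trivial equation m = m.
Delete trivial equation false = false.
MGU = { Y2 ↦ mk(h(k), h(zero)), N ↦ false, L ↦ mk(mk(h(k), h(zero)), 2) }, so L ↦ mk(mk(h(k), h(zero)), 2).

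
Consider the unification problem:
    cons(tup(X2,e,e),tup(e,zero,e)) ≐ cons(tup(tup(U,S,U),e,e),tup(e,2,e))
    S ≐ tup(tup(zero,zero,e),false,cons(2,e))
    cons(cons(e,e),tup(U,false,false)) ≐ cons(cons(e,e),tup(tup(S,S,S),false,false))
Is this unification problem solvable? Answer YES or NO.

NO

Decompose cons/2: tup(X2,e,e) ≐ tup(tup(U,S,U),e,e),  tup(e,zero,e) ≐ tup(e,2,e).
Decompose tup/3: X2 ≐ tup(U,S,U),  e ≐ e,  e ≐ e.
Bind X2 := tup(U,S,U); no other remaining equation mentions X2.
Delete trivial equation e ≐ e.
Delete trivial equation e ≐ e.
Decompose tup/3: e ≐ e,  zero ≐ 2,  e ≐ e.
Delete trivial equation e ≐ e.
Clash: constants zero and 2 differ; no unifier exists.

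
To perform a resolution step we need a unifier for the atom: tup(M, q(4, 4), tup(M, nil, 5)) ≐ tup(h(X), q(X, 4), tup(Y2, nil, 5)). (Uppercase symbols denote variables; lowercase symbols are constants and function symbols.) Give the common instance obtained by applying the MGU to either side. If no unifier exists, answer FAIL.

Decompose tup/3: M ≐ h(X),  q(4, 4) ≐ q(X, 4),  tup(M, nil, 5) ≐ tup(Y2, nil, 5).
Bind M := h(X); substituting into the one remaining equation that mentions M gives: tup(h(X), nil, 5) ≐ tup(Y2, nil, 5).
Decompose q/2: 4 ≐ X,  4 ≐ 4.
Bind X := 4; substituting into the one remaining equation that mentions X gives: tup(h(4), nil, 5) ≐ tup(Y2, nil, 5). Substituting into the earlier binding gives M := h(4).
Delete trivial equation 4 ≐ 4.
Decompose tup/3: h(4) ≐ Y2,  nil ≐ nil,  5 ≐ 5.
Bind Y2 := h(4); no other remaining equation mentions Y2.
Delete trivial equation nil ≐ nil.
Delete trivial equation 5 ≐ 5.
Applying the MGU to either side gives tup(h(4), q(4, 4), tup(h(4), nil, 5)).

tup(h(4), q(4, 4), tup(h(4), nil, 5))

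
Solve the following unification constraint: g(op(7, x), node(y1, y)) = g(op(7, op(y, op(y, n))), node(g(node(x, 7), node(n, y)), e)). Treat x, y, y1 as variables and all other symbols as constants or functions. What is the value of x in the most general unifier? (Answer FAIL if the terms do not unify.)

Decompose g/2: op(7, x) = op(7, op(y, op(y, n))),  node(y1, y) = node(g(node(x, 7), node(n, y)), e).
Decompose op/2: 7 = 7,  x = op(y, op(y, n)).
Delete trivial equation 7 = 7.
Bind x := op(y, op(y, n)); substituting into the remaining equation gives: node(y1, y) = node(g(node(op(y, op(y, n)), 7), node(n, y)), e).
Decompose node/2: y1 = g(node(op(y, op(y, n)), 7), node(n, y)),  y = e.
Bind y1 := g(node(op(y, op(y, n)), 7), node(n, y)); no other remaining equation mentions y1.
Bind y := e. Substituting into the earlier bindings gives x := op(e, op(e, n)), y1 := g(node(op(e, op(e, n)), 7), node(n, e)).
MGU = { x -> op(e, op(e, n)), y1 -> g(node(op(e, op(e, n)), 7), node(n, e)), y -> e }, so x -> op(e, op(e, n)).

op(e, op(e, n))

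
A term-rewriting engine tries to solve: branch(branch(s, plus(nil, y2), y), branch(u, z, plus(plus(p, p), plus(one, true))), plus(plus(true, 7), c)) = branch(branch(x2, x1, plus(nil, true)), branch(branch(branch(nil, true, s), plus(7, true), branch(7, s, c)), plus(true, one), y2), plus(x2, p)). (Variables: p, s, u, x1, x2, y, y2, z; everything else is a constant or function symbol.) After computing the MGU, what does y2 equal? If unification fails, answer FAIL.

plus(plus(c, c), plus(one, true))

Decompose branch/3: branch(s, plus(nil, y2), y) = branch(x2, x1, plus(nil, true)),  branch(u, z, plus(plus(p, p), plus(one, true))) = branch(branch(branch(nil, true, s), plus(7, true), branch(7, s, c)), plus(true, one), y2),  plus(plus(true, 7), c) = plus(x2, p).
Decompose branch/3: s = x2,  plus(nil, y2) = x1,  y = plus(nil, true).
Bind s := x2; substituting into the one remaining equation that mentions s gives: branch(u, z, plus(plus(p, p), plus(one, true))) = branch(branch(branch(nil, true, x2), plus(7, true), branch(7, x2, c)), plus(true, one), y2).
Bind x1 := plus(nil, y2); no other remaining equation mentions x1.
Bind y := plus(nil, true); no other remaining equation mentions y.
Decompose branch/3: u = branch(branch(nil, true, x2), plus(7, true), branch(7, x2, c)),  z = plus(true, one),  plus(plus(p, p), plus(one, true)) = y2.
Bind u := branch(branch(nil, true, x2), plus(7, true), branch(7, x2, c)); no other remaining equation mentions u.
Bind z := plus(true, one); no other remaining equation mentions z.
Bind y2 := plus(plus(p, p), plus(one, true)); no other remaining equation mentions y2. Substituting into the earlier binding gives x1 := plus(nil, plus(plus(p, p), plus(one, true))).
Decompose plus/2: plus(true, 7) = x2,  c = p.
Bind x2 := plus(true, 7); no other remaining equation mentions x2. Substituting into the earlier bindings gives s := plus(true, 7), u := branch(branch(nil, true, plus(true, 7)), plus(7, true), branch(7, plus(true, 7), c)).
Bind p := c. Substituting into the earlier bindings gives x1 := plus(nil, plus(plus(c, c), plus(one, true))), y2 := plus(plus(c, c), plus(one, true)).
MGU = { s -> plus(true, 7), x1 -> plus(nil, plus(plus(c, c), plus(one, true))), y -> plus(nil, true), u -> branch(branch(nil, true, plus(true, 7)), plus(7, true), branch(7, plus(true, 7), c)), z -> plus(true, one), y2 -> plus(plus(c, c), plus(one, true)), x2 -> plus(true, 7), p -> c }, so y2 -> plus(plus(c, c), plus(one, true)).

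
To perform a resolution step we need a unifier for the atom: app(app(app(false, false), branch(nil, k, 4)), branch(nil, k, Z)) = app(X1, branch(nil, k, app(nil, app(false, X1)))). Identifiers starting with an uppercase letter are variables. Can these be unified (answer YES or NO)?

Decompose app/2: app(app(false, false), branch(nil, k, 4)) = X1,  branch(nil, k, Z) = branch(nil, k, app(nil, app(false, X1))).
Bind X1 := app(app(false, false), branch(nil, k, 4)); substituting into the remaining equation gives: branch(nil, k, Z) = branch(nil, k, app(nil, app(false, app(app(false, false), branch(nil, k, 4))))).
Decompose branch/3: nil = nil,  k = k,  Z = app(nil, app(false, app(app(false, false), branch(nil, k, 4)))).
Delete trivial equation nil = nil.
Delete trivial equation k = k.
Bind Z := app(nil, app(false, app(app(false, false), branch(nil, k, 4)))).
No equations remain and no clash or occurs-check failure arose, so a unifier exists.

YES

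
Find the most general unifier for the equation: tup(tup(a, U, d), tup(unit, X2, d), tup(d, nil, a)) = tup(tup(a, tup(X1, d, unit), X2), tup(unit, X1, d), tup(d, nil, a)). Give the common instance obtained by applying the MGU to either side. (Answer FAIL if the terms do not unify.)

Decompose tup/3: tup(a, U, d) = tup(a, tup(X1, d, unit), X2),  tup(unit, X2, d) = tup(unit, X1, d),  tup(d, nil, a) = tup(d, nil, a).
Decompose tup/3: a = a,  U = tup(X1, d, unit),  d = X2.
Delete trivial equation a = a.
Bind U := tup(X1, d, unit); no other remaining equation mentions U.
Bind X2 := d; substituting into the one remaining equation that mentions X2 gives: tup(unit, d, d) = tup(unit, X1, d).
Decompose tup/3: unit = unit,  d = X1,  d = d.
Delete trivial equation unit = unit.
Bind X1 := d; no other remaining equation mentions X1. Substituting into the earlier binding gives U := tup(d, d, unit).
Delete trivial equation d = d.
Delete trivial equation tup(d, nil, a) = tup(d, nil, a).
Applying the MGU to either side gives tup(tup(a, tup(d, d, unit), d), tup(unit, d, d), tup(d, nil, a)).

tup(tup(a, tup(d, d, unit), d), tup(unit, d, d), tup(d, nil, a))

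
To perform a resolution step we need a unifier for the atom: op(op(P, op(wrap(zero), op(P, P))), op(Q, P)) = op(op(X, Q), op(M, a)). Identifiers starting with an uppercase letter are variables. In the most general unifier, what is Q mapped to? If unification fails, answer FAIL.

op(wrap(zero), op(a, a))

Decompose op/2: op(P, op(wrap(zero), op(P, P))) = op(X, Q),  op(Q, P) = op(M, a).
Decompose op/2: P = X,  op(wrap(zero), op(P, P)) = Q.
Bind P := X; substituting into the remaining equations gives: op(wrap(zero), op(X, X)) = Q,  op(Q, X) = op(M, a).
Bind Q := op(wrap(zero), op(X, X)); substituting into the remaining equation gives: op(op(wrap(zero), op(X, X)), X) = op(M, a).
Decompose op/2: op(wrap(zero), op(X, X)) = M,  X = a.
Bind M := op(wrap(zero), op(X, X)); no other remaining equation mentions M.
Bind X := a. Substituting into the earlier bindings gives P := a, Q := op(wrap(zero), op(a, a)), M := op(wrap(zero), op(a, a)).
MGU = { P ↦ a, Q ↦ op(wrap(zero), op(a, a)), M ↦ op(wrap(zero), op(a, a)), X ↦ a }, so Q ↦ op(wrap(zero), op(a, a)).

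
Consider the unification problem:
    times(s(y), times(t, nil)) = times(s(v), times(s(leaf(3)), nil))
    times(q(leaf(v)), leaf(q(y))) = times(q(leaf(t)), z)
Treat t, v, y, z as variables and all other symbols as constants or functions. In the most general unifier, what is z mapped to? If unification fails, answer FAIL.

leaf(q(s(leaf(3))))

Decompose times/2: s(y) = s(v),  times(t, nil) = times(s(leaf(3)), nil).
Decompose s/1: y = v.
Bind y := v; substituting into the one remaining equation that mentions y gives: times(q(leaf(v)), leaf(q(v))) = times(q(leaf(t)), z).
Decompose times/2: t = s(leaf(3)),  nil = nil.
Bind t := s(leaf(3)); substituting into the one remaining equation that mentions t gives: times(q(leaf(v)), leaf(q(v))) = times(q(leaf(s(leaf(3)))), z).
Delete trivial equation nil = nil.
Decompose times/2: q(leaf(v)) = q(leaf(s(leaf(3)))),  leaf(q(v)) = z.
Decompose q/1: leaf(v) = leaf(s(leaf(3))).
Decompose leaf/1: v = s(leaf(3)).
Bind v := s(leaf(3)); substituting into the remaining equation gives: leaf(q(s(leaf(3)))) = z. Substituting into the earlier binding gives y := s(leaf(3)).
Bind z := leaf(q(s(leaf(3)))).
MGU = { y ↦ s(leaf(3)), t ↦ s(leaf(3)), v ↦ s(leaf(3)), z ↦ leaf(q(s(leaf(3)))) }, so z ↦ leaf(q(s(leaf(3)))).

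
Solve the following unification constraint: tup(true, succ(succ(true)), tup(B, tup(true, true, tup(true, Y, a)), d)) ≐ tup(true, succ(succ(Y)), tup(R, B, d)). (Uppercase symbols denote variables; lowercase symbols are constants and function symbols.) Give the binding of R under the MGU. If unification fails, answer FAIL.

tup(true, true, tup(true, true, a))

Decompose tup/3: true ≐ true,  succ(succ(true)) ≐ succ(succ(Y)),  tup(B, tup(true, true, tup(true, Y, a)), d) ≐ tup(R, B, d).
Delete trivial equation true ≐ true.
Decompose succ/1: succ(true) ≐ succ(Y).
Decompose succ/1: true ≐ Y.
Bind Y := true; substituting into the remaining equation gives: tup(B, tup(true, true, tup(true, true, a)), d) ≐ tup(R, B, d).
Decompose tup/3: B ≐ R,  tup(true, true, tup(true, true, a)) ≐ B,  d ≐ d.
Bind B := R; substituting into the one remaining equation that mentions B gives: tup(true, true, tup(true, true, a)) ≐ R.
Bind R := tup(true, true, tup(true, true, a)); no other remaining equation mentions R. Substituting into the earlier binding gives B := tup(true, true, tup(true, true, a)).
Delete trivial equation d ≐ d.
MGU = { Y -> true, B -> tup(true, true, tup(true, true, a)), R -> tup(true, true, tup(true, true, a)) }, so R -> tup(true, true, tup(true, true, a)).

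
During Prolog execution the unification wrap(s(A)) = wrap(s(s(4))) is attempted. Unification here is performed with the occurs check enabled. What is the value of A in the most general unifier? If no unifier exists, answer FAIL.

s(4)

Decompose wrap/1: s(A) = s(s(4)).
Decompose s/1: A = s(4).
Bind A := s(4).
MGU = { A ↦ s(4) }, so A ↦ s(4).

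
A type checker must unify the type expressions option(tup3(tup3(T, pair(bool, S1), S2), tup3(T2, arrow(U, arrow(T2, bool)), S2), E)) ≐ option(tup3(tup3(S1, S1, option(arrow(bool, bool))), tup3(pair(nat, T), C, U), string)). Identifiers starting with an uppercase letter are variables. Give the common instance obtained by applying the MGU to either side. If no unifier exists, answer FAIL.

FAIL

Decompose option/1: tup3(tup3(T, pair(bool, S1), S2), tup3(T2, arrow(U, arrow(T2, bool)), S2), E) ≐ tup3(tup3(S1, S1, option(arrow(bool, bool))), tup3(pair(nat, T), C, U), string).
Decompose tup3/3: tup3(T, pair(bool, S1), S2) ≐ tup3(S1, S1, option(arrow(bool, bool))),  tup3(T2, arrow(U, arrow(T2, bool)), S2) ≐ tup3(pair(nat, T), C, U),  E ≐ string.
Decompose tup3/3: T ≐ S1,  pair(bool, S1) ≐ S1,  S2 ≐ option(arrow(bool, bool)).
Bind T := S1; substituting into the one remaining equation that mentions T gives: tup3(T2, arrow(U, arrow(T2, bool)), S2) ≐ tup3(pair(nat, S1), C, U).
Occurs check fails: S1 occurs in pair(bool, S1); the equation S1 ≐ pair(bool, S1) has no finite solution.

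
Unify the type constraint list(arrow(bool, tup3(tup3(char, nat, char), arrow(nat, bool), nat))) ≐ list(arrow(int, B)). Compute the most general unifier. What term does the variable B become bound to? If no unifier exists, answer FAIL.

Decompose list/1: arrow(bool, tup3(tup3(char, nat, char), arrow(nat, bool), nat)) ≐ arrow(int, B).
Decompose arrow/2: bool ≐ int,  tup3(tup3(char, nat, char), arrow(nat, bool), nat) ≐ B.
Clash: constants bool and int differ; no unifier exists.

FAIL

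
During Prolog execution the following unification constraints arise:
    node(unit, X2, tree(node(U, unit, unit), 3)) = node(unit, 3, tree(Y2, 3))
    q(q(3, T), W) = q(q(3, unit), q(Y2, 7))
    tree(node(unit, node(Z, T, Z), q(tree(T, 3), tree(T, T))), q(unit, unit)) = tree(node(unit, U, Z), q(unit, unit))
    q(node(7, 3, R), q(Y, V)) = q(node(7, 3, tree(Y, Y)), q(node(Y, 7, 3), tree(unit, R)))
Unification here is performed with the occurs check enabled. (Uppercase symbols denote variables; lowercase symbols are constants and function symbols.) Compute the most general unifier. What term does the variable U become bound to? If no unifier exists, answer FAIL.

Decompose node/3: unit = unit,  X2 = 3,  tree(node(U, unit, unit), 3) = tree(Y2, 3).
Delete trivial equation unit = unit.
Bind X2 := 3; no other remaining equation mentions X2.
Decompose tree/2: node(U, unit, unit) = Y2,  3 = 3.
Bind Y2 := node(U, unit, unit); substituting into the one remaining equation that mentions Y2 gives: q(q(3, T), W) = q(q(3, unit), q(node(U, unit, unit), 7)).
Delete trivial equation 3 = 3.
Decompose q/2: q(3, T) = q(3, unit),  W = q(node(U, unit, unit), 7).
Decompose q/2: 3 = 3,  T = unit.
Delete trivial equation 3 = 3.
Bind T := unit; substituting into the one remaining equation that mentions T gives: tree(node(unit, node(Z, unit, Z), q(tree(unit, 3), tree(unit, unit))), q(unit, unit)) = tree(node(unit, U, Z), q(unit, unit)).
Bind W := q(node(U, unit, unit), 7); no other remaining equation mentions W.
Decompose tree/2: node(unit, node(Z, unit, Z), q(tree(unit, 3), tree(unit, unit))) = node(unit, U, Z),  q(unit, unit) = q(unit, unit).
Decompose node/3: unit = unit,  node(Z, unit, Z) = U,  q(tree(unit, 3), tree(unit, unit)) = Z.
Delete trivial equation unit = unit.
Bind U := node(Z, unit, Z); no other remaining equation mentions U. Substituting into the earlier bindings gives Y2 := node(node(Z, unit, Z), unit, unit), W := q(node(node(Z, unit, Z), unit, unit), 7).
Bind Z := q(tree(unit, 3), tree(unit, unit)); no other remaining equation mentions Z. Substituting into the earlier bindings gives Y2 := node(node(q(tree(unit, 3), tree(unit, unit)), unit, q(tree(unit, 3), tree(unit, unit))), unit, unit), W := q(node(node(q(tree(unit, 3), tree(unit, unit)), unit, q(tree(unit, 3), tree(unit, unit))), unit, unit), 7), U := node(q(tree(unit, 3), tree(unit, unit)), unit, q(tree(unit, 3), tree(unit, unit))).
Delete trivial equation q(unit, unit) = q(unit, unit).
Decompose q/2: node(7, 3, R) = node(7, 3, tree(Y, Y)),  q(Y, V) = q(node(Y, 7, 3), tree(unit, R)).
Decompose node/3: 7 = 7,  3 = 3,  R = tree(Y, Y).
Delete trivial equation 7 = 7.
Delete trivial equation 3 = 3.
Bind R := tree(Y, Y); substituting into the remaining equation gives: q(Y, V) = q(node(Y, 7, 3), tree(unit, tree(Y, Y))).
Decompose q/2: Y = node(Y, 7, 3),  V = tree(unit, tree(Y, Y)).
Occurs check fails: Y occurs in node(Y, 7, 3); the equation Y = node(Y, 7, 3) has no finite solution.

FAIL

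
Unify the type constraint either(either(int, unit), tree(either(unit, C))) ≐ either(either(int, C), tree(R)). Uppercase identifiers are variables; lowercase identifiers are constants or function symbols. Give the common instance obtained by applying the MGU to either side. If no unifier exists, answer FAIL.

Decompose either/2: either(int, unit) ≐ either(int, C),  tree(either(unit, C)) ≐ tree(R).
Decompose either/2: int ≐ int,  unit ≐ C.
Delete trivial equation int ≐ int.
Bind C := unit; substituting into the remaining equation gives: tree(either(unit, unit)) ≐ tree(R).
Decompose tree/1: either(unit, unit) ≐ R.
Bind R := either(unit, unit).
Applying the MGU to either side gives either(either(int, unit), tree(either(unit, unit))).

either(either(int, unit), tree(either(unit, unit)))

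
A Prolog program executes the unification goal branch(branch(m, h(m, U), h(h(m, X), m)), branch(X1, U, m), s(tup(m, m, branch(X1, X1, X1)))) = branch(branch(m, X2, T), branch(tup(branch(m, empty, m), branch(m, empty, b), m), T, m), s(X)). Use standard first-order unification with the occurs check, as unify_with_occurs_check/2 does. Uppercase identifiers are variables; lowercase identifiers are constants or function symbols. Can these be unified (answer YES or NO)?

YES

Decompose branch/3: branch(m, h(m, U), h(h(m, X), m)) = branch(m, X2, T),  branch(X1, U, m) = branch(tup(branch(m, empty, m), branch(m, empty, b), m), T, m),  s(tup(m, m, branch(X1, X1, X1))) = s(X).
Decompose branch/3: m = m,  h(m, U) = X2,  h(h(m, X), m) = T.
Delete trivial equation m = m.
Bind X2 := h(m, U); no other remaining equation mentions X2.
Bind T := h(h(m, X), m); substituting into the one remaining equation that mentions T gives: branch(X1, U, m) = branch(tup(branch(m, empty, m), branch(m, empty, b), m), h(h(m, X), m), m).
Decompose branch/3: X1 = tup(branch(m, empty, m), branch(m, empty, b), m),  U = h(h(m, X), m),  m = m.
Bind X1 := tup(branch(m, empty, m), branch(m, empty, b), m); substituting into the one remaining equation that mentions X1 gives: s(tup(m, m, branch(tup(branch(m, empty, m), branch(m, empty, b), m), tup(branch(m, empty, m), branch(m, empty, b), m), tup(branch(m, empty, m), branch(m, empty, b), m)))) = s(X).
Bind U := h(h(m, X), m); no other remaining equation mentions U. Substituting into the earlier binding gives X2 := h(m, h(h(m, X), m)).
Delete trivial equation m = m.
Decompose s/1: tup(m, m, branch(tup(branch(m, empty, m), branch(m, empty, b), m), tup(branch(m, empty, m), branch(m, empty, b), m), tup(branch(m, empty, m), branch(m, empty, b), m))) = X.
Bind X := tup(m, m, branch(tup(branch(m, empty, m), branch(m, empty, b), m), tup(branch(m, empty, m), branch(m, empty, b), m), tup(branch(m, empty, m), branch(m, empty, b), m))). Substituting into the earlier bindings gives X2 := h(m, h(h(m, tup(m, m, branch(tup(branch(m, empty, m), branch(m, empty, b), m), tup(branch(m, empty, m), branch(m, empty, b), m), tup(branch(m, empty, m), branch(m, empty, b), m)))), m)), T := h(h(m, tup(m, m, branch(tup(branch(m, empty, m), branch(m, empty, b), m), tup(branch(m, empty, m), branch(m, empty, b), m), tup(branch(m, empty, m), branch(m, empty, b), m)))), m), U := h(h(m, tup(m, m, branch(tup(branch(m, empty, m), branch(m, empty, b), m), tup(branch(m, empty, m), branch(m, empty, b), m), tup(branch(m, empty, m), branch(m, empty, b), m)))), m).
No equations remain and no clash or occurs-check failure arose, so a unifier exists.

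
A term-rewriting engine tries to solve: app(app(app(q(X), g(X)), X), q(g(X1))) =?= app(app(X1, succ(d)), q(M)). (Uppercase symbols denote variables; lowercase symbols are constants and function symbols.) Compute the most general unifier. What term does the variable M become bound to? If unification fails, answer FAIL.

Decompose app/2: app(app(q(X), g(X)), X) =?= app(X1, succ(d)),  q(g(X1)) =?= q(M).
Decompose app/2: app(q(X), g(X)) =?= X1,  X =?= succ(d).
Bind X1 := app(q(X), g(X)); substituting into the one remaining equation that mentions X1 gives: q(g(app(q(X), g(X)))) =?= q(M).
Bind X := succ(d); substituting into the remaining equation gives: q(g(app(q(succ(d)), g(succ(d))))) =?= q(M). Substituting into the earlier binding gives X1 := app(q(succ(d)), g(succ(d))).
Decompose q/1: g(app(q(succ(d)), g(succ(d)))) =?= M.
Bind M := g(app(q(succ(d)), g(succ(d)))).
MGU = { X1 -> app(q(succ(d)), g(succ(d))), X -> succ(d), M -> g(app(q(succ(d)), g(succ(d)))) }, so M -> g(app(q(succ(d)), g(succ(d)))).

g(app(q(succ(d)), g(succ(d))))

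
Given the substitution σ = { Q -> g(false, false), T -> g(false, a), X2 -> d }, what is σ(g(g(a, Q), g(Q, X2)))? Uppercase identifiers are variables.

Replace each occurrence of Q with g(false, false).
Replace each occurrence of X2 with d.
Result: g(g(a, g(false, false)), g(g(false, false), d)).

g(g(a, g(false, false)), g(g(false, false), d))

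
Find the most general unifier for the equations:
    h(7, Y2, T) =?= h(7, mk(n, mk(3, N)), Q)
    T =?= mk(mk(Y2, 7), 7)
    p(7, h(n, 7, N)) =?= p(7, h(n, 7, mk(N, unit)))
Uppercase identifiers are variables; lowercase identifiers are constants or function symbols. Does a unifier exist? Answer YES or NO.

NO

Decompose h/3: 7 =?= 7,  Y2 =?= mk(n, mk(3, N)),  T =?= Q.
Delete trivial equation 7 =?= 7.
Bind Y2 := mk(n, mk(3, N)); substituting into the one remaining equation that mentions Y2 gives: T =?= mk(mk(mk(n, mk(3, N)), 7), 7).
Bind T := Q; substituting into the one remaining equation that mentions T gives: Q =?= mk(mk(mk(n, mk(3, N)), 7), 7).
Bind Q := mk(mk(mk(n, mk(3, N)), 7), 7); no other remaining equation mentions Q. Substituting into the earlier binding gives T := mk(mk(mk(n, mk(3, N)), 7), 7).
Decompose p/2: 7 =?= 7,  h(n, 7, N) =?= h(n, 7, mk(N, unit)).
Delete trivial equation 7 =?= 7.
Decompose h/3: n =?= n,  7 =?= 7,  N =?= mk(N, unit).
Delete trivial equation n =?= n.
Delete trivial equation 7 =?= 7.
Occurs check fails: N occurs in mk(N, unit); the equation N =?= mk(N, unit) has no finite solution.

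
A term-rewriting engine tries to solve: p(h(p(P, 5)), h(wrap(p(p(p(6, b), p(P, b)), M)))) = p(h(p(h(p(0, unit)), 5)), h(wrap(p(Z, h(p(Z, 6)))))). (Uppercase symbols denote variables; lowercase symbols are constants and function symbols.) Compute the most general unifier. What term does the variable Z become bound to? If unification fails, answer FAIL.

p(p(6, b), p(h(p(0, unit)), b))

Decompose p/2: h(p(P, 5)) = h(p(h(p(0, unit)), 5)),  h(wrap(p(p(p(6, b), p(P, b)), M))) = h(wrap(p(Z, h(p(Z, 6))))).
Decompose h/1: p(P, 5) = p(h(p(0, unit)), 5).
Decompose p/2: P = h(p(0, unit)),  5 = 5.
Bind P := h(p(0, unit)); substituting into the one remaining equation that mentions P gives: h(wrap(p(p(p(6, b), p(h(p(0, unit)), b)), M))) = h(wrap(p(Z, h(p(Z, 6))))).
Delete trivial equation 5 = 5.
Decompose h/1: wrap(p(p(p(6, b), p(h(p(0, unit)), b)), M)) = wrap(p(Z, h(p(Z, 6)))).
Decompose wrap/1: p(p(p(6, b), p(h(p(0, unit)), b)), M) = p(Z, h(p(Z, 6))).
Decompose p/2: p(p(6, b), p(h(p(0, unit)), b)) = Z,  M = h(p(Z, 6)).
Bind Z := p(p(6, b), p(h(p(0, unit)), b)); substituting into the remaining equation gives: M = h(p(p(p(6, b), p(h(p(0, unit)), b)), 6)).
Bind M := h(p(p(p(6, b), p(h(p(0, unit)), b)), 6)).
MGU = { P -> h(p(0, unit)), Z -> p(p(6, b), p(h(p(0, unit)), b)), M -> h(p(p(p(6, b), p(h(p(0, unit)), b)), 6)) }, so Z -> p(p(6, b), p(h(p(0, unit)), b)).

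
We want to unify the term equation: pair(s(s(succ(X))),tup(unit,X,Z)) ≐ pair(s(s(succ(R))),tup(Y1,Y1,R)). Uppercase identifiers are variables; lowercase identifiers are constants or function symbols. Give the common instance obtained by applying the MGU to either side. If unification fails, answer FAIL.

Decompose pair/2: s(s(succ(X))) ≐ s(s(succ(R))),  tup(unit,X,Z) ≐ tup(Y1,Y1,R).
Decompose s/1: s(succ(X)) ≐ s(succ(R)).
Decompose s/1: succ(X) ≐ succ(R).
Decompose succ/1: X ≐ R.
Bind X := R; substituting into the remaining equation gives: tup(unit,R,Z) ≐ tup(Y1,Y1,R).
Decompose tup/3: unit ≐ Y1,  R ≐ Y1,  Z ≐ R.
Bind Y1 := unit; substituting into the one remaining equation that mentions Y1 gives: R ≐ unit.
Bind R := unit; substituting into the remaining equation gives: Z ≐ unit. Substituting into the earlier binding gives X := unit.
Bind Z := unit.
Applying the MGU to either side gives pair(s(s(succ(unit))),tup(unit,unit,unit)).

pair(s(s(succ(unit))),tup(unit,unit,unit))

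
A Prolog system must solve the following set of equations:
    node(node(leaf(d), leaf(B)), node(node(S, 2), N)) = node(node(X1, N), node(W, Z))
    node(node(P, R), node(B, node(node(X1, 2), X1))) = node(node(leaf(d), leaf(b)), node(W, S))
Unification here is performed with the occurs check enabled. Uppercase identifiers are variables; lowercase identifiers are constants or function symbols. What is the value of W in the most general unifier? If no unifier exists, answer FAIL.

Decompose node/2: node(leaf(d), leaf(B)) = node(X1, N),  node(node(S, 2), N) = node(W, Z).
Decompose node/2: leaf(d) = X1,  leaf(B) = N.
Bind X1 := leaf(d); substituting into the one remaining equation that mentions X1 gives: node(node(P, R), node(B, node(node(leaf(d), 2), leaf(d)))) = node(node(leaf(d), leaf(b)), node(W, S)).
Bind N := leaf(B); substituting into the one remaining equation that mentions N gives: node(node(S, 2), leaf(B)) = node(W, Z).
Decompose node/2: node(S, 2) = W,  leaf(B) = Z.
Bind W := node(S, 2); substituting into the one remaining equation that mentions W gives: node(node(P, R), node(B, node(node(leaf(d), 2), leaf(d)))) = node(node(leaf(d), leaf(b)), node(node(S, 2), S)).
Bind Z := leaf(B); no other remaining equation mentions Z.
Decompose node/2: node(P, R) = node(leaf(d), leaf(b)),  node(B, node(node(leaf(d), 2), leaf(d))) = node(node(S, 2), S).
Decompose node/2: P = leaf(d),  R = leaf(b).
Bind P := leaf(d); no other remaining equation mentions P.
Bind R := leaf(b); no other remaining equation mentions R.
Decompose node/2: B = node(S, 2),  node(node(leaf(d), 2), leaf(d)) = S.
Bind B := node(S, 2); no other remaining equation mentions B. Substituting into the earlier bindings gives N := leaf(node(S, 2)), Z := leaf(node(S, 2)).
Bind S := node(node(leaf(d), 2), leaf(d)). Substituting into the earlier bindings gives N := leaf(node(node(node(leaf(d), 2), leaf(d)), 2)), W := node(node(node(leaf(d), 2), leaf(d)), 2), Z := leaf(node(node(node(leaf(d), 2), leaf(d)), 2)), B := node(node(node(leaf(d), 2), leaf(d)), 2).
MGU = { X1 = leaf(d), N = leaf(node(node(node(leaf(d), 2), leaf(d)), 2)), W = node(node(node(leaf(d), 2), leaf(d)), 2), Z = leaf(node(node(node(leaf(d), 2), leaf(d)), 2)), P = leaf(d), R = leaf(b), B = node(node(node(leaf(d), 2), leaf(d)), 2), S = node(node(leaf(d), 2), leaf(d)) }, so W = node(node(node(leaf(d), 2), leaf(d)), 2).

node(node(node(leaf(d), 2), leaf(d)), 2)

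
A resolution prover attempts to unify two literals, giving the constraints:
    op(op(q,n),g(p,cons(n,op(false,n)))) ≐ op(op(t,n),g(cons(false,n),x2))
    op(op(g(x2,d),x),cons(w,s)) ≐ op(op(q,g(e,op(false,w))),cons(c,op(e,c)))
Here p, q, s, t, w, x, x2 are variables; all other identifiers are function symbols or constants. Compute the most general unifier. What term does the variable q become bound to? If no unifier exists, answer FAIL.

g(cons(n,op(false,n)),d)

Decompose op/2: op(q,n) ≐ op(t,n),  g(p,cons(n,op(false,n))) ≐ g(cons(false,n),x2).
Decompose op/2: q ≐ t,  n ≐ n.
Bind q := t; substituting into the one remaining equation that mentions q gives: op(op(g(x2,d),x),cons(w,s)) ≐ op(op(t,g(e,op(false,w))),cons(c,op(e,c))).
Delete trivial equation n ≐ n.
Decompose g/2: p ≐ cons(false,n),  cons(n,op(false,n)) ≐ x2.
Bind p := cons(false,n); no other remaining equation mentions p.
Bind x2 := cons(n,op(false,n)); substituting into the remaining equation gives: op(op(g(cons(n,op(false,n)),d),x),cons(w,s)) ≐ op(op(t,g(e,op(false,w))),cons(c,op(e,c))).
Decompose op/2: op(g(cons(n,op(false,n)),d),x) ≐ op(t,g(e,op(false,w))),  cons(w,s) ≐ cons(c,op(e,c)).
Decompose op/2: g(cons(n,op(false,n)),d) ≐ t,  x ≐ g(e,op(false,w)).
Bind t := g(cons(n,op(false,n)),d); no other remaining equation mentions t. Substituting into the earlier binding gives q := g(cons(n,op(false,n)),d).
Bind x := g(e,op(false,w)); no other remaining equation mentions x.
Decompose cons/2: w ≐ c,  s ≐ op(e,c).
Bind w := c; no other remaining equation mentions w. Substituting into the earlier binding gives x := g(e,op(false,c)).
Bind s := op(e,c).
MGU = { q ↦ g(cons(n,op(false,n)),d), p ↦ cons(false,n), x2 ↦ cons(n,op(false,n)), t ↦ g(cons(n,op(false,n)),d), x ↦ g(e,op(false,c)), w ↦ c, s ↦ op(e,c) }, so q ↦ g(cons(n,op(false,n)),d).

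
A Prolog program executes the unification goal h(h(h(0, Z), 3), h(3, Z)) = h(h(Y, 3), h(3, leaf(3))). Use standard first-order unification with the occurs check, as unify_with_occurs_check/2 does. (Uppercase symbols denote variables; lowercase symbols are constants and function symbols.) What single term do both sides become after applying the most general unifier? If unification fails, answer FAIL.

h(h(h(0, leaf(3)), 3), h(3, leaf(3)))

Decompose h/2: h(h(0, Z), 3) = h(Y, 3),  h(3, Z) = h(3, leaf(3)).
Decompose h/2: h(0, Z) = Y,  3 = 3.
Bind Y := h(0, Z); no other remaining equation mentions Y.
Delete trivial equation 3 = 3.
Decompose h/2: 3 = 3,  Z = leaf(3).
Delete trivial equation 3 = 3.
Bind Z := leaf(3). Substituting into the earlier binding gives Y := h(0, leaf(3)).
Applying the MGU to either side gives h(h(h(0, leaf(3)), 3), h(3, leaf(3))).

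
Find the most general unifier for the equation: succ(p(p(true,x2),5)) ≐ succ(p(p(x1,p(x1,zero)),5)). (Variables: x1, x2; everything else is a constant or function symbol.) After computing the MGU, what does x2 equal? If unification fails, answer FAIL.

Decompose succ/1: p(p(true,x2),5) ≐ p(p(x1,p(x1,zero)),5).
Decompose p/2: p(true,x2) ≐ p(x1,p(x1,zero)),  5 ≐ 5.
Decompose p/2: true ≐ x1,  x2 ≐ p(x1,zero).
Bind x1 := true; substituting into the one remaining equation that mentions x1 gives: x2 ≐ p(true,zero).
Bind x2 := p(true,zero); no other remaining equation mentions x2.
Delete trivial equation 5 ≐ 5.
MGU = { x1 ↦ true, x2 ↦ p(true,zero) }, so x2 ↦ p(true,zero).

p(true,zero)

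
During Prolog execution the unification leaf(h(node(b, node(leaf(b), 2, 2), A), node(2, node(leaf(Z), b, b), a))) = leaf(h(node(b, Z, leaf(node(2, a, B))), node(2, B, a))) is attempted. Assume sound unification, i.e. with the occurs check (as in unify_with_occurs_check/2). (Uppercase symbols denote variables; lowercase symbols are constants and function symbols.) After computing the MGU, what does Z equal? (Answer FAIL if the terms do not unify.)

Decompose leaf/1: h(node(b, node(leaf(b), 2, 2), A), node(2, node(leaf(Z), b, b), a)) = h(node(b, Z, leaf(node(2, a, B))), node(2, B, a)).
Decompose h/2: node(b, node(leaf(b), 2, 2), A) = node(b, Z, leaf(node(2, a, B))),  node(2, node(leaf(Z), b, b), a) = node(2, B, a).
Decompose node/3: b = b,  node(leaf(b), 2, 2) = Z,  A = leaf(node(2, a, B)).
Delete trivial equation b = b.
Bind Z := node(leaf(b), 2, 2); substituting into the one remaining equation that mentions Z gives: node(2, node(leaf(node(leaf(b), 2, 2)), b, b), a) = node(2, B, a).
Bind A := leaf(node(2, a, B)); no other remaining equation mentions A.
Decompose node/3: 2 = 2,  node(leaf(node(leaf(b), 2, 2)), b, b) = B,  a = a.
Delete trivial equation 2 = 2.
Bind B := node(leaf(node(leaf(b), 2, 2)), b, b); no other remaining equation mentions B. Substituting into the earlier binding gives A := leaf(node(2, a, node(leaf(node(leaf(b), 2, 2)), b, b))).
Delete trivial equation a = a.
MGU = { Z -> node(leaf(b), 2, 2), A -> leaf(node(2, a, node(leaf(node(leaf(b), 2, 2)), b, b))), B -> node(leaf(node(leaf(b), 2, 2)), b, b) }, so Z -> node(leaf(b), 2, 2).

node(leaf(b), 2, 2)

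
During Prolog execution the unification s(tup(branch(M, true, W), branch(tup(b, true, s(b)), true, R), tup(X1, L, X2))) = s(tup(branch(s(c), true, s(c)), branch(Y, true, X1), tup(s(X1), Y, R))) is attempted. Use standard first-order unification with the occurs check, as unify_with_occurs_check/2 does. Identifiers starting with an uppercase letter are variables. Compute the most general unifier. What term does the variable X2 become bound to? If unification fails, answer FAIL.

FAIL

Decompose s/1: tup(branch(M, true, W), branch(tup(b, true, s(b)), true, R), tup(X1, L, X2)) = tup(branch(s(c), true, s(c)), branch(Y, true, X1), tup(s(X1), Y, R)).
Decompose tup/3: branch(M, true, W) = branch(s(c), true, s(c)),  branch(tup(b, true, s(b)), true, R) = branch(Y, true, X1),  tup(X1, L, X2) = tup(s(X1), Y, R).
Decompose branch/3: M = s(c),  true = true,  W = s(c).
Bind M := s(c); no other remaining equation mentions M.
Delete trivial equation true = true.
Bind W := s(c); no other remaining equation mentions W.
Decompose branch/3: tup(b, true, s(b)) = Y,  true = true,  R = X1.
Bind Y := tup(b, true, s(b)); substituting into the one remaining equation that mentions Y gives: tup(X1, L, X2) = tup(s(X1), tup(b, true, s(b)), R).
Delete trivial equation true = true.
Bind R := X1; substituting into the remaining equation gives: tup(X1, L, X2) = tup(s(X1), tup(b, true, s(b)), X1).
Decompose tup/3: X1 = s(X1),  L = tup(b, true, s(b)),  X2 = X1.
Occurs check fails: X1 occurs in s(X1); the equation X1 = s(X1) has no finite solution.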